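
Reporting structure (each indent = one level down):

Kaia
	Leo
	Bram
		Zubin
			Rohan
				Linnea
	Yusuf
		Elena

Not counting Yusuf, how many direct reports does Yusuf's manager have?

Yusuf reports to Kaia. Kaia's other direct reports are Leo, Bram — 2 peers.

2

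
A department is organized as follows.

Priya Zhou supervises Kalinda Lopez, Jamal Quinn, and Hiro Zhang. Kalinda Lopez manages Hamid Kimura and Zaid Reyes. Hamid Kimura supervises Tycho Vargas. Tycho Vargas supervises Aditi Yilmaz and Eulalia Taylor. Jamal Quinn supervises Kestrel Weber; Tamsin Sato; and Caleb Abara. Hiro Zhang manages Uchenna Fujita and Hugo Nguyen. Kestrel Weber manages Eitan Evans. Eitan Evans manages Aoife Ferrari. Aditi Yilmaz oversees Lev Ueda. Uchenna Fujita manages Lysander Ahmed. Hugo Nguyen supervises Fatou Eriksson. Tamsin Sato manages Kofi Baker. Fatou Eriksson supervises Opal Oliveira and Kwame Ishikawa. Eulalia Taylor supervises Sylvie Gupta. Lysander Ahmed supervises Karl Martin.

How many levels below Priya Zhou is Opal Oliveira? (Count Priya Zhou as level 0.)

4

Chain from Opal Oliveira up to Priya Zhou: Opal Oliveira → Fatou Eriksson → Hugo Nguyen → Hiro Zhang → Priya Zhou. That is 4 steps up, so Opal Oliveira is 4 levels below Priya Zhou.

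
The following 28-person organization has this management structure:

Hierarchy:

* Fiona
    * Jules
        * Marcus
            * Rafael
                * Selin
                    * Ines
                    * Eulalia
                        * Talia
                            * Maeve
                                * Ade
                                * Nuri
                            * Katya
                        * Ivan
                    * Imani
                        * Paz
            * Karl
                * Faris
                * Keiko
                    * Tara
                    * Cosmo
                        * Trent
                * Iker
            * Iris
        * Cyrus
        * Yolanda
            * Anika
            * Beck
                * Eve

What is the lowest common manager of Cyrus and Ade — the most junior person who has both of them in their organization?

Jules

Cyrus's chain of managers is Jules, Fiona. Ade's chain of managers is Maeve, Talia, Eulalia, Selin, Rafael, Marcus, Jules, Fiona. The first manager that appears in both chains is Jules.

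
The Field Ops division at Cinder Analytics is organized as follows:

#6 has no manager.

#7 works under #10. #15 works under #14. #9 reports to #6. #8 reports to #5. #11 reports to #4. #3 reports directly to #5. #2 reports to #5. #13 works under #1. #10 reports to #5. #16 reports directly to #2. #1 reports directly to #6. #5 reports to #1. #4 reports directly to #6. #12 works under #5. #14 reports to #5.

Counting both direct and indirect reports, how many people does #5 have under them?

9

#5 directly manages #8, #10, #2, #14, #3, #12. #8 has no reports. Under #10: #7 (1). Under #2: #16 (1). Under #14: #15 (1). #3 has no reports. #12 has no reports. So #5's organization is 6 direct reports plus everyone under them: 1 + 2 + 2 + 2 + 1 + 1 = 9.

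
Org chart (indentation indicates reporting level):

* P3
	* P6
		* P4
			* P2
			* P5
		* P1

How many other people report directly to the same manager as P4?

P4 reports to P6. P6's other direct reports are P1 — 1 peer.

1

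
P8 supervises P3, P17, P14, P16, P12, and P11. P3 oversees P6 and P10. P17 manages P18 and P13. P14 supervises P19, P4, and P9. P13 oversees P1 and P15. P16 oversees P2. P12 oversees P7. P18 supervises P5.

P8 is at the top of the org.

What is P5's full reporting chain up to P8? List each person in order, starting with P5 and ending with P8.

P5 reports to P18. P18 reports to P17. P17 reports to P8. P8 is at the top.

P5 -> P18 -> P17 -> P8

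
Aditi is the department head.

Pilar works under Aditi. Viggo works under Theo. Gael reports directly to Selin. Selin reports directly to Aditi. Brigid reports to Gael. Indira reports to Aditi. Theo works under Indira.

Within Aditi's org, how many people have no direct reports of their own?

The people in Aditi's organization with no one reporting to them are Brigid, Pilar, Viggo. That is 3.

3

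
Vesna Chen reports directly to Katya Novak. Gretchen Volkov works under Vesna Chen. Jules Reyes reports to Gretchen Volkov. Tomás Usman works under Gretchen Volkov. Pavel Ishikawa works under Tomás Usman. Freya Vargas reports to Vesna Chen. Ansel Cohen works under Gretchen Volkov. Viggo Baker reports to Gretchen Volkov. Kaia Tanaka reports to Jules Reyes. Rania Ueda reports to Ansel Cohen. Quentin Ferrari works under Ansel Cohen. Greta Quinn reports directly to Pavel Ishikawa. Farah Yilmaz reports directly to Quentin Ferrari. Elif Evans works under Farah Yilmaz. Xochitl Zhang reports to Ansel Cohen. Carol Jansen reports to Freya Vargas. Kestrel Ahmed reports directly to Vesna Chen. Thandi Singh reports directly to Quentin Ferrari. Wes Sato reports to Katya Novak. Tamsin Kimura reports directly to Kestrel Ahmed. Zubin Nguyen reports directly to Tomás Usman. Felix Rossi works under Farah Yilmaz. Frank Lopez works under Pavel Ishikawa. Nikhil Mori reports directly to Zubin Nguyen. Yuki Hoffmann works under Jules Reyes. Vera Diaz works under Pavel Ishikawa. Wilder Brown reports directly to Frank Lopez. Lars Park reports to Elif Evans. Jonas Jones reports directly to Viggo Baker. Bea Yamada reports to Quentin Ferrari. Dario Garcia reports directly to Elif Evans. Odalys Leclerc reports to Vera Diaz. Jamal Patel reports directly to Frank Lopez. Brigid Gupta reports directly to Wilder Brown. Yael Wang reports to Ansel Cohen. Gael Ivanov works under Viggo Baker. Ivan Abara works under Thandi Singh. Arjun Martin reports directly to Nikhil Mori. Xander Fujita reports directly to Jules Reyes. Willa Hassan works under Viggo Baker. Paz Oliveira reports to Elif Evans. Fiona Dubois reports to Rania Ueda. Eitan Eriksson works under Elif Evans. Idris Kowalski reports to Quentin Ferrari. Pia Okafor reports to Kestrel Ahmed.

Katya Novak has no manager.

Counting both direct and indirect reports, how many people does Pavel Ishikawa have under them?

Pavel Ishikawa directly manages Greta Quinn, Frank Lopez, Vera Diaz. Greta Quinn has no reports. Under Frank Lopez: Jamal Patel, Wilder Brown, Brigid Gupta (3). Under Vera Diaz: Odalys Leclerc (1). So Pavel Ishikawa's organization is 3 direct reports plus everyone under them: 1 + 4 + 2 = 7.

7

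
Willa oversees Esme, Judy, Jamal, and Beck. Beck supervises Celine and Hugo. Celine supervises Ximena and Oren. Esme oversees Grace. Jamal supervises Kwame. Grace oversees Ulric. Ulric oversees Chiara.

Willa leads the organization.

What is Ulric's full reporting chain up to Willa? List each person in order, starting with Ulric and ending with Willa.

Ulric reports to Grace. Grace reports to Esme. Esme reports to Willa. Willa is at the top.

Ulric -> Grace -> Esme -> Willa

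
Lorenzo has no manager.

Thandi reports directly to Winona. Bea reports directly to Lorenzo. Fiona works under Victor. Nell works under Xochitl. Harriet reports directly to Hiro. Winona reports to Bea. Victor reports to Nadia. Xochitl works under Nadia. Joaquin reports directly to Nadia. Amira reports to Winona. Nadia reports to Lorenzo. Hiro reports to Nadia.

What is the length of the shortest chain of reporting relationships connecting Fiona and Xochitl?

Fiona is 2 levels below Nadia, and Xochitl is 1 level below Nadia (their lowest common manager). The shortest path runs up from Fiona to Nadia and back down to Xochitl: 2 + 1 = 3 links.

3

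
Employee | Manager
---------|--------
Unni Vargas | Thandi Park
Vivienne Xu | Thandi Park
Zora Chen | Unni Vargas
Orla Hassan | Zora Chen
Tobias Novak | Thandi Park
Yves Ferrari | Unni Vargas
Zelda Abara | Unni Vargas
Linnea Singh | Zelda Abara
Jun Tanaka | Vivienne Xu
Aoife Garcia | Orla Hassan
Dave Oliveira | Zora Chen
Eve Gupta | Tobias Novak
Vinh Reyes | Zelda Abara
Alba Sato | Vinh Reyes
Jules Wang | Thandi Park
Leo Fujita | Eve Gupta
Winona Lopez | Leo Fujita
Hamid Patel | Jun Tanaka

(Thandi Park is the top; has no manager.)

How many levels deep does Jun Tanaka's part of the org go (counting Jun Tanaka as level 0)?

1

The longest chain under Jun Tanaka runs Jun Tanaka → Hamid Patel, which is 1 level below Jun Tanaka.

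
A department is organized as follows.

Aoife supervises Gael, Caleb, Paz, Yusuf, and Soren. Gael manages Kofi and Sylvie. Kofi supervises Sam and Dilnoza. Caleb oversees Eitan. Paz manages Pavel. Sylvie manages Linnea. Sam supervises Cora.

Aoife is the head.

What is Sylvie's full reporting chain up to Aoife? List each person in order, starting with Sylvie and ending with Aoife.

Sylvie reports to Gael. Gael reports to Aoife. Aoife is at the top.

Sylvie -> Gael -> Aoife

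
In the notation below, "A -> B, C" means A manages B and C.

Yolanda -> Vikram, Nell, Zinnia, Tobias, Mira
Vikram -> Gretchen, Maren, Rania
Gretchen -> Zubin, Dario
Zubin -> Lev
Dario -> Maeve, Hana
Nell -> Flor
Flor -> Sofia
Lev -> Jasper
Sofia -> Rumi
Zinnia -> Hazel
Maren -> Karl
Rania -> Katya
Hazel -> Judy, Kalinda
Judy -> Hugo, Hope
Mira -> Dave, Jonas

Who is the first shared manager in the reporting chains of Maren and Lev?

Vikram

Maren's chain of managers is Vikram, Yolanda. Lev's chain of managers is Zubin, Gretchen, Vikram, Yolanda. The first manager that appears in both chains is Vikram.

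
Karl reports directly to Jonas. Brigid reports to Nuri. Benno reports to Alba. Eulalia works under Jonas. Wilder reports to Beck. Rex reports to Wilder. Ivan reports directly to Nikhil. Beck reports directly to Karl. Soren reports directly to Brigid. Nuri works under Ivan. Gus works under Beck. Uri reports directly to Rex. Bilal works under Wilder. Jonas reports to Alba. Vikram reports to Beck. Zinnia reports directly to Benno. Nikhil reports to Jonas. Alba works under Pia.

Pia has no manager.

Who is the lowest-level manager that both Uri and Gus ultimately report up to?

Beck

Uri's chain of managers is Rex, Wilder, Beck, Karl, Jonas, Alba, Pia. Gus's chain of managers is Beck, Karl, Jonas, Alba, Pia. The first manager that appears in both chains is Beck.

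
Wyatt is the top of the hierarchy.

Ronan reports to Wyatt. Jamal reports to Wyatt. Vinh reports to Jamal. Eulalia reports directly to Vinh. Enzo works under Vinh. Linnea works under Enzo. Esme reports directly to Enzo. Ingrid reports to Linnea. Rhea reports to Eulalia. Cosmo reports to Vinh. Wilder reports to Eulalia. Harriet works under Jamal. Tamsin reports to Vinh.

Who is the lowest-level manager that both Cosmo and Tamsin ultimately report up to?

Cosmo's chain of managers is Vinh, Jamal, Wyatt. Tamsin's chain of managers is Vinh, Jamal, Wyatt. The first manager that appears in both chains is Vinh.

Vinh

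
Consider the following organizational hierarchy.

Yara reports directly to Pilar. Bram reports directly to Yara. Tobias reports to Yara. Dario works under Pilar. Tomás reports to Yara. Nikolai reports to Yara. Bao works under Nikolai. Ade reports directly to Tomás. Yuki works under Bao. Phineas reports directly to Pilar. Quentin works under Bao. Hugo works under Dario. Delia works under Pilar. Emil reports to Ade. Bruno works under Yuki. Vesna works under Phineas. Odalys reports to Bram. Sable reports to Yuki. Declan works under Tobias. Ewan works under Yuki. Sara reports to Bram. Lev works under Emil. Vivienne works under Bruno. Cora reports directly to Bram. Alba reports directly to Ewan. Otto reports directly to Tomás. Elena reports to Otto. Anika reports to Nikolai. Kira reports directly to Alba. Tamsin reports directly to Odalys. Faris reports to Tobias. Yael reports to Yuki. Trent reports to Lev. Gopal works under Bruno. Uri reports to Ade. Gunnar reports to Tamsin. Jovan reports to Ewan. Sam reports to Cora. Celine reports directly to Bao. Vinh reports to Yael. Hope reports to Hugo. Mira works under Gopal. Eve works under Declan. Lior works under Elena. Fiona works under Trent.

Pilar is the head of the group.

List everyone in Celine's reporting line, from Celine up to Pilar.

Celine -> Bao -> Nikolai -> Yara -> Pilar

Celine reports to Bao. Bao reports to Nikolai. Nikolai reports to Yara. Yara reports to Pilar. Pilar is at the top.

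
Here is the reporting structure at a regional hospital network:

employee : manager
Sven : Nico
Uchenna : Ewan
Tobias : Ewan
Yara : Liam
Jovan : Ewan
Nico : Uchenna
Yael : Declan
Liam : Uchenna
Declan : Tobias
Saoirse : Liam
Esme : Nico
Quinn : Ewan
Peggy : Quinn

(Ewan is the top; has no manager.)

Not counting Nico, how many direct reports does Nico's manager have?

1

Nico reports to Uchenna. Uchenna's other direct reports are Liam — 1 peer.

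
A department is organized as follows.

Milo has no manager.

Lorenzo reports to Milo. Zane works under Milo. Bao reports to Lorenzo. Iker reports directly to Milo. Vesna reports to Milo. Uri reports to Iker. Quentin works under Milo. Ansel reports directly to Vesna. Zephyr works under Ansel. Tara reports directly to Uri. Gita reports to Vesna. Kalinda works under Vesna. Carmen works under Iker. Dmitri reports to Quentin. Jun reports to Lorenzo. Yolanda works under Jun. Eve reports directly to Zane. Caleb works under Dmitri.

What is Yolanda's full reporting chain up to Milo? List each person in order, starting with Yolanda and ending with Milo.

Yolanda -> Jun -> Lorenzo -> Milo

Yolanda reports to Jun. Jun reports to Lorenzo. Lorenzo reports to Milo. Milo is at the top.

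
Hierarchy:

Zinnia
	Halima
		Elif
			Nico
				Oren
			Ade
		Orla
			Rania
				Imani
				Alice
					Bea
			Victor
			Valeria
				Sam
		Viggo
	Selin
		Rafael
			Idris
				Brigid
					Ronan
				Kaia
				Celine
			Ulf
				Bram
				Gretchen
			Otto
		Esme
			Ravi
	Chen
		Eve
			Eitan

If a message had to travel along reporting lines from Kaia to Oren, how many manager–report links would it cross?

8

Kaia is 4 levels below Zinnia, and Oren is 4 levels below Zinnia (their lowest common manager). The shortest path runs up from Kaia to Zinnia and back down to Oren: 4 + 4 = 8 links.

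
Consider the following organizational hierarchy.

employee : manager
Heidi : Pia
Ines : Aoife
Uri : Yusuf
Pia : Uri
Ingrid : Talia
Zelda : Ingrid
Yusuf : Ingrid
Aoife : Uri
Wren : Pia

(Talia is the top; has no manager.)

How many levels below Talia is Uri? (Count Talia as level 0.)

3

Chain from Uri up to Talia: Uri → Yusuf → Ingrid → Talia. That is 3 steps up, so Uri is 3 levels below Talia.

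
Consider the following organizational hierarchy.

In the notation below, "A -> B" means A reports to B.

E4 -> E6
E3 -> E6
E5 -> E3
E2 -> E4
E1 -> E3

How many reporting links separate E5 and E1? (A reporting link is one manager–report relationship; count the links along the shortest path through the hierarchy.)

E5 is 1 level below E3, and E1 is 1 level below E3 (their lowest common manager). The shortest path runs up from E5 to E3 and back down to E1: 1 + 1 = 2 links.

2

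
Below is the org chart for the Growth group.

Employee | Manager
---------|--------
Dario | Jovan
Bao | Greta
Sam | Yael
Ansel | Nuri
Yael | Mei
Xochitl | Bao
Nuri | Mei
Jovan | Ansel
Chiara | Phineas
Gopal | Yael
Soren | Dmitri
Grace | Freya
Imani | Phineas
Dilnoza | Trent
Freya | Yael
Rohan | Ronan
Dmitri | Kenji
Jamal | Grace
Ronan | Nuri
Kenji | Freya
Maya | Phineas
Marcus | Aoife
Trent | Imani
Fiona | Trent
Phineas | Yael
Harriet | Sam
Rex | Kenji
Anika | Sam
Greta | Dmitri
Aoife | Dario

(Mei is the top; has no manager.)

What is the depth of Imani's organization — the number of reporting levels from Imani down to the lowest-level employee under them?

The longest chain under Imani runs Imani → Trent → Fiona, which is 2 levels below Imani.

2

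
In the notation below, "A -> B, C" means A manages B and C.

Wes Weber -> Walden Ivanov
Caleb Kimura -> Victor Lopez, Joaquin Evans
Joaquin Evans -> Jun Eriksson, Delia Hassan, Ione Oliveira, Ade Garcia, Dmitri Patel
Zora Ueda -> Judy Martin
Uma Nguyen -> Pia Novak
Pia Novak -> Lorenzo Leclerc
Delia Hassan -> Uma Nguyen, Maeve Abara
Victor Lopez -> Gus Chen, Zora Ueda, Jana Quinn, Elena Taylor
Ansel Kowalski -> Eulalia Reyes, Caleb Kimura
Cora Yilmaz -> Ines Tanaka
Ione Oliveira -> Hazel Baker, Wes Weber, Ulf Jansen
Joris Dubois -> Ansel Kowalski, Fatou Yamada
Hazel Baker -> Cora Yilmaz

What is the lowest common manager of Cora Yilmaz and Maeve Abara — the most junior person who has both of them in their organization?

Joaquin Evans

Cora Yilmaz's chain of managers is Hazel Baker, Ione Oliveira, Joaquin Evans, Caleb Kimura, Ansel Kowalski, Joris Dubois. Maeve Abara's chain of managers is Delia Hassan, Joaquin Evans, Caleb Kimura, Ansel Kowalski, Joris Dubois. The first manager that appears in both chains is Joaquin Evans.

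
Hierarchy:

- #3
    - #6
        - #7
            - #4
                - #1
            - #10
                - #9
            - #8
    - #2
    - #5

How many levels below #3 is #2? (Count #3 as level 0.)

1

Chain from #2 up to #3: #2 → #3. That is 1 step up, so #2 is 1 level below #3.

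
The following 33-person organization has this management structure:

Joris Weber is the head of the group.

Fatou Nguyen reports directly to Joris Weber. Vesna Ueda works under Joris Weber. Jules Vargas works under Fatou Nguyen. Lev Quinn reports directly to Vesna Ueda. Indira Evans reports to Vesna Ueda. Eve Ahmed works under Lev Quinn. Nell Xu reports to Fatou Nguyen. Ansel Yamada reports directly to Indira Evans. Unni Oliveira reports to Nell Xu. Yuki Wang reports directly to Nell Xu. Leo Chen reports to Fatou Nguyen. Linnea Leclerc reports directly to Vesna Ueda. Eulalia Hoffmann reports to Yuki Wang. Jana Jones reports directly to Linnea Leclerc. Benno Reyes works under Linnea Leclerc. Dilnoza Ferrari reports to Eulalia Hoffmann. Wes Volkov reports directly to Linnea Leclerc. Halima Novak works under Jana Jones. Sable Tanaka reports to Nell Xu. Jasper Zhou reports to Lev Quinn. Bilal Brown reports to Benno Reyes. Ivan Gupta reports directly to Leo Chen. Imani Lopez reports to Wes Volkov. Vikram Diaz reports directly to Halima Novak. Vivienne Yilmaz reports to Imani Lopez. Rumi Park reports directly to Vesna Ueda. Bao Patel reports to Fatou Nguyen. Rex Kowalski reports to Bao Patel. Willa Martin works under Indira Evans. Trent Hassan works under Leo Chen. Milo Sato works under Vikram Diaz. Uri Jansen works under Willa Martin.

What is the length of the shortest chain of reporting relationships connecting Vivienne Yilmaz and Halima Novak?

5

Vivienne Yilmaz is 3 levels below Linnea Leclerc, and Halima Novak is 2 levels below Linnea Leclerc (their lowest common manager). The shortest path runs up from Vivienne Yilmaz to Linnea Leclerc and back down to Halima Novak: 3 + 2 = 5 links.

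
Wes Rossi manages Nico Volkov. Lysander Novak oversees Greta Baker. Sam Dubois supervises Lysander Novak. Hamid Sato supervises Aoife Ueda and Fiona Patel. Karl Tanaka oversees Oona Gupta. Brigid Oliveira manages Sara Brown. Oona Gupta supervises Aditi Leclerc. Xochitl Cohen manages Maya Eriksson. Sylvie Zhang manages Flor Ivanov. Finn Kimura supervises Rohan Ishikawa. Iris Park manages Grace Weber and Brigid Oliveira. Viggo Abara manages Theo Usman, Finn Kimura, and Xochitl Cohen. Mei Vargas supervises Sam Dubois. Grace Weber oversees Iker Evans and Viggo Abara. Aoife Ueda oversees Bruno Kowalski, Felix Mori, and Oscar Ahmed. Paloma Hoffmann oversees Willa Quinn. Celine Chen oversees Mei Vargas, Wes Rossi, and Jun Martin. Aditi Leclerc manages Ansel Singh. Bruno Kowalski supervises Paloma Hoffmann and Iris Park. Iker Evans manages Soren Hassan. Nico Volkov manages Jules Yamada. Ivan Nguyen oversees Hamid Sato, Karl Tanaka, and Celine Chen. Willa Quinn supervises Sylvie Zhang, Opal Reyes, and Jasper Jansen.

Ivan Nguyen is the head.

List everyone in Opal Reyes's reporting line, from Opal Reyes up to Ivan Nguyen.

Opal Reyes reports to Willa Quinn. Willa Quinn reports to Paloma Hoffmann. Paloma Hoffmann reports to Bruno Kowalski. Bruno Kowalski reports to Aoife Ueda. Aoife Ueda reports to Hamid Sato. Hamid Sato reports to Ivan Nguyen. Ivan Nguyen is at the top.

Opal Reyes -> Willa Quinn -> Paloma Hoffmann -> Bruno Kowalski -> Aoife Ueda -> Hamid Sato -> Ivan Nguyen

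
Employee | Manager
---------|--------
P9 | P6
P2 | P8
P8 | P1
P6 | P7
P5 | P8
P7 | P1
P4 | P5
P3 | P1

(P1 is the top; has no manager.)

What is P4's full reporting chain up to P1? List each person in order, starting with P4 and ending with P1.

P4 -> P5 -> P8 -> P1

P4 reports to P5. P5 reports to P8. P8 reports to P1. P1 is at the top.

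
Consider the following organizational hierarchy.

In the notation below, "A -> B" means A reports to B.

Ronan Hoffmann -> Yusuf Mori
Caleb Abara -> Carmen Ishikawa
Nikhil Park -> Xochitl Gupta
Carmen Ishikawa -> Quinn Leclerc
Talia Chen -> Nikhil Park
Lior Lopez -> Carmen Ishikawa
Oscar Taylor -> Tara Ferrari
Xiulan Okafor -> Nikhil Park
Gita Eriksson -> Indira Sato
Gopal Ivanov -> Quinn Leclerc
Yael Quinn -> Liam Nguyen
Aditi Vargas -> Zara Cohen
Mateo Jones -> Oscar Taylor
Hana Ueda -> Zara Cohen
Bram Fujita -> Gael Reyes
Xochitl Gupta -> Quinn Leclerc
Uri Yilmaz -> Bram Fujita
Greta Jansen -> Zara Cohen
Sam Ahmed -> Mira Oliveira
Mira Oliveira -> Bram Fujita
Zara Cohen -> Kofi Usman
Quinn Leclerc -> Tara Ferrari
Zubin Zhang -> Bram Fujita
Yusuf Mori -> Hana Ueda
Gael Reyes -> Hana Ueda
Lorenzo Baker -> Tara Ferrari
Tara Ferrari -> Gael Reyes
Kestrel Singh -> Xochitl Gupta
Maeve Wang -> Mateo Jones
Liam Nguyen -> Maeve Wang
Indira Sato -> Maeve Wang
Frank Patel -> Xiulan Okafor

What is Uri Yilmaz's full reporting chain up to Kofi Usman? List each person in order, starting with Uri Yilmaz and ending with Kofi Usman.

Uri Yilmaz -> Bram Fujita -> Gael Reyes -> Hana Ueda -> Zara Cohen -> Kofi Usman

Uri Yilmaz reports to Bram Fujita. Bram Fujita reports to Gael Reyes. Gael Reyes reports to Hana Ueda. Hana Ueda reports to Zara Cohen. Zara Cohen reports to Kofi Usman. Kofi Usman is at the top.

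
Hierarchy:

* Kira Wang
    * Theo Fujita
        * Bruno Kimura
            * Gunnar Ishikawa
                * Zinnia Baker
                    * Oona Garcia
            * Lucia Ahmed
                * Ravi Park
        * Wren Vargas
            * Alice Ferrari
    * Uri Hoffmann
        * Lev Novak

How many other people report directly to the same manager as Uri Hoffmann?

Uri Hoffmann reports to Kira Wang. Kira Wang's other direct reports are Theo Fujita — 1 peer.

1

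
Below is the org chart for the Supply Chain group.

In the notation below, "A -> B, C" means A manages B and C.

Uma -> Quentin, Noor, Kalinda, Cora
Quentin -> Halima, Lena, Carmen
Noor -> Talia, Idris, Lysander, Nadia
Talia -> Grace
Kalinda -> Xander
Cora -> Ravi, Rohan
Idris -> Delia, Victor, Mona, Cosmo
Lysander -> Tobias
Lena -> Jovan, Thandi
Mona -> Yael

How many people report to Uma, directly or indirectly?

23

Uma directly manages Quentin, Noor, Kalinda, Cora. Under Quentin: Carmen, Lena, Thandi, Jovan, Halima (5). Under Noor: Nadia, Lysander, Tobias, Idris, Cosmo, Mona, Yael, Victor, Delia, Talia, Grace (11). Under Kalinda: Xander (1). Under Cora: Rohan, Ravi (2). So Uma's organization is 4 direct reports plus everyone under them: 6 + 12 + 2 + 3 = 23.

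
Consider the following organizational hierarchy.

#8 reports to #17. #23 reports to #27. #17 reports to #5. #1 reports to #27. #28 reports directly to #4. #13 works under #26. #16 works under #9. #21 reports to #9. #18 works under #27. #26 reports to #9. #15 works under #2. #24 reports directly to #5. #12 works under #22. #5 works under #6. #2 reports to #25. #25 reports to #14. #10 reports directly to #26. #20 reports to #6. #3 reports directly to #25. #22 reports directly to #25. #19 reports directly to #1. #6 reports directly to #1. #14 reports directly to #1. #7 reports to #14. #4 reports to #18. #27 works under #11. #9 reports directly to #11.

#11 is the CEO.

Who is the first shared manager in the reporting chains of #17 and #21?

#17's chain of managers is #5, #6, #1, #27, #11. #21's chain of managers is #9, #11. The first manager that appears in both chains is #11.

#11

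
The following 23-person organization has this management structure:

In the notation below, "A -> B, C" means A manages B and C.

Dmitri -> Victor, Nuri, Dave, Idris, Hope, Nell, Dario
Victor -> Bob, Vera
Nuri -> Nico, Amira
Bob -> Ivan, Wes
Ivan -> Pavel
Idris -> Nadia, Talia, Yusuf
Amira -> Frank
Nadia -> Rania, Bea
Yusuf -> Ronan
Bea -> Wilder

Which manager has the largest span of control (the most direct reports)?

Direct-report counts: Dmitri has 7; Idris has 3; Yusuf has 1; Nadia has 2; Bea has 1; Nuri has 2; Amira has 1; Victor has 2; Bob has 2; Ivan has 1. The largest is 7, held by Dmitri.

Dmitri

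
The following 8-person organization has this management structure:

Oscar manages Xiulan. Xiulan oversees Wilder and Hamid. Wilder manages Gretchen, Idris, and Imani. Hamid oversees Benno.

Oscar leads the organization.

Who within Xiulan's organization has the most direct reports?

Wilder

Direct-report counts within Xiulan's organization: Xiulan has 2; Hamid has 1; Wilder has 3. The largest is 3, held by Wilder.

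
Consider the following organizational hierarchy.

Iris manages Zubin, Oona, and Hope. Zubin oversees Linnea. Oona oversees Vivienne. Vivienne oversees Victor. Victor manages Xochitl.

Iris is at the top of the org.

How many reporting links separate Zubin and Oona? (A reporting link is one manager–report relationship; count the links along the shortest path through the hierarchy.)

2

Zubin is 1 level below Iris, and Oona is 1 level below Iris (their lowest common manager). The shortest path runs up from Zubin to Iris and back down to Oona: 1 + 1 = 2 links.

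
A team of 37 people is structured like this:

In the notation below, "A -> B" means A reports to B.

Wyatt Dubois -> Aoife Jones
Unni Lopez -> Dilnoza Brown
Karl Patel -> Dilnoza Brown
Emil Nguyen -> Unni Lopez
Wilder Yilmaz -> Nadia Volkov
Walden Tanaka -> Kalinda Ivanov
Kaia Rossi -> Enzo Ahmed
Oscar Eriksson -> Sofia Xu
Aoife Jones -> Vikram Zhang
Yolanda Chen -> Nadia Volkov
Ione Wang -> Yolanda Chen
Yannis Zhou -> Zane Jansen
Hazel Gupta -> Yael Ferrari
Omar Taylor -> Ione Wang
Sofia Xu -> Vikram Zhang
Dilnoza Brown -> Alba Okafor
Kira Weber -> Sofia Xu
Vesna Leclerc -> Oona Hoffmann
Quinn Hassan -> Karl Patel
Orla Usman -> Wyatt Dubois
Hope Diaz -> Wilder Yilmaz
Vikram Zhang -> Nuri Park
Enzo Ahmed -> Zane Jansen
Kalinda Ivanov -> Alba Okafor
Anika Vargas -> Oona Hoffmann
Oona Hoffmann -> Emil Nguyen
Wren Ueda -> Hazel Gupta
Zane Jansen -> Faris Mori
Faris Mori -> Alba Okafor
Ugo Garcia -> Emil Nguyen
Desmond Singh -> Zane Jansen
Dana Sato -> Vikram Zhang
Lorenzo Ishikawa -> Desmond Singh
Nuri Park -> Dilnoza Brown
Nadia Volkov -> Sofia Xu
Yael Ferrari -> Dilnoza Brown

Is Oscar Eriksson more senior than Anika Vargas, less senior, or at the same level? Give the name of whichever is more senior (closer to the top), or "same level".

Both Oscar Eriksson and Anika Vargas are 5 levels below Alba Okafor.

same level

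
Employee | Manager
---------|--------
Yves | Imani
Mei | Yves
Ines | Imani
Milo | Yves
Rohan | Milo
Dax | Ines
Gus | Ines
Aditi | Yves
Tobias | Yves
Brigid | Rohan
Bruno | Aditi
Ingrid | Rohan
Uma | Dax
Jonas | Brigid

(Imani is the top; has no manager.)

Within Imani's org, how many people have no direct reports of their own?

7

The people in Imani's organization with no one reporting to them are Gus, Uma, Tobias, Bruno, Ingrid, Jonas, Mei. That is 7.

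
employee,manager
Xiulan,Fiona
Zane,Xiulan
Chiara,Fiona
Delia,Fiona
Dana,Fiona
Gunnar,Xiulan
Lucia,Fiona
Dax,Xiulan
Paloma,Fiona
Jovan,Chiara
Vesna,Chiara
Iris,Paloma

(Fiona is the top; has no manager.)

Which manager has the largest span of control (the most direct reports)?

Fiona

Direct-report counts: Fiona has 6; Paloma has 1; Chiara has 2; Xiulan has 3. The largest is 6, held by Fiona.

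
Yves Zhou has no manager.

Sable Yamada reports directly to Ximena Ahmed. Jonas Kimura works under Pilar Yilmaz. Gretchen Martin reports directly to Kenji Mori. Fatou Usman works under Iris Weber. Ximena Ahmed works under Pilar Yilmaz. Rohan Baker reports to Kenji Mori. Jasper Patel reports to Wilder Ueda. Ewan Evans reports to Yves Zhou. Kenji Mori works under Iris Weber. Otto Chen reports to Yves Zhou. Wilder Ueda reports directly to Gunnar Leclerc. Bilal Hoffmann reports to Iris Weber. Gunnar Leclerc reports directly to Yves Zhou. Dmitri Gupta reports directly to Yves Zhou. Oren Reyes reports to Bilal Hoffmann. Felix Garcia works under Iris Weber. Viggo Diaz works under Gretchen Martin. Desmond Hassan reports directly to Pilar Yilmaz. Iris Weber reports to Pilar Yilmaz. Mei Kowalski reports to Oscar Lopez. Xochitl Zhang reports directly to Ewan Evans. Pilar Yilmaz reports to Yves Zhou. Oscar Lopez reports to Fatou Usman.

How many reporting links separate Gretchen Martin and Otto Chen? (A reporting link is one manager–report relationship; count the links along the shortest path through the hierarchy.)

5

Gretchen Martin is 4 levels below Yves Zhou, and Otto Chen is 1 level below Yves Zhou (their lowest common manager). The shortest path runs up from Gretchen Martin to Yves Zhou and back down to Otto Chen: 4 + 1 = 5 links.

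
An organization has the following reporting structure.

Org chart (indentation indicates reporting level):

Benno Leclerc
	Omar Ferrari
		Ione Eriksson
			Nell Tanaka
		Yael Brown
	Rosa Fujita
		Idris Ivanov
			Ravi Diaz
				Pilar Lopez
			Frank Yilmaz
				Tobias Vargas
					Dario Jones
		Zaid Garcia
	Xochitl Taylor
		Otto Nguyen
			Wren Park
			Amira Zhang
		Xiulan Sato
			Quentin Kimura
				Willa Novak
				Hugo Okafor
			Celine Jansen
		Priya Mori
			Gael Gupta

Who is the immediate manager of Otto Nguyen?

Otto Nguyen reports directly to Xochitl Taylor.

Xochitl Taylor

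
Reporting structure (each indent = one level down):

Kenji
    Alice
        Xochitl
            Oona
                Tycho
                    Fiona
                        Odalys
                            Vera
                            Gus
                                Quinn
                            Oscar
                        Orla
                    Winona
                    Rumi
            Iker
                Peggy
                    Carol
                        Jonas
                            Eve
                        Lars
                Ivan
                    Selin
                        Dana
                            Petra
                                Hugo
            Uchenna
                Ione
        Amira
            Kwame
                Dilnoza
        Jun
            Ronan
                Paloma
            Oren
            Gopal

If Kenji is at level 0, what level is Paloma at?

4

Chain from Paloma up to Kenji: Paloma → Ronan → Jun → Alice → Kenji. That is 4 steps up, so Paloma is 4 levels below Kenji.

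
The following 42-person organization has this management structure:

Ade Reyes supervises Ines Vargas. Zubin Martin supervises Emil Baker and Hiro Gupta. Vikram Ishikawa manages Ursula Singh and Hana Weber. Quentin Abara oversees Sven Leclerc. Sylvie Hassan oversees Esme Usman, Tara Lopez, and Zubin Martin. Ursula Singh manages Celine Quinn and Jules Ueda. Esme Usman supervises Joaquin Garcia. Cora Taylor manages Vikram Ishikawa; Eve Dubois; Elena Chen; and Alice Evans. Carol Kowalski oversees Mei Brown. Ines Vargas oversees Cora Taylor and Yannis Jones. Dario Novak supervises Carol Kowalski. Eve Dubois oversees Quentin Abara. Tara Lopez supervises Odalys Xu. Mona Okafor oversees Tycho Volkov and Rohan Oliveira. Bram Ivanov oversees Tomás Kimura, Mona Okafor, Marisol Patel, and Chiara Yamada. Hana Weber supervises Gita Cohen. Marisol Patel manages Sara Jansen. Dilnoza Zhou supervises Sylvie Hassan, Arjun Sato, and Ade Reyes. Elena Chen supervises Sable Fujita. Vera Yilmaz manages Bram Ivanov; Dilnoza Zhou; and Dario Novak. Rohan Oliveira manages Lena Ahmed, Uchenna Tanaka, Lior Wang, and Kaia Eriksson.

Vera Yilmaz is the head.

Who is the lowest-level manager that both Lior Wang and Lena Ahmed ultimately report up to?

Lior Wang's chain of managers is Rohan Oliveira, Mona Okafor, Bram Ivanov, Vera Yilmaz. Lena Ahmed's chain of managers is Rohan Oliveira, Mona Okafor, Bram Ivanov, Vera Yilmaz. The first manager that appears in both chains is Rohan Oliveira.

Rohan Oliveira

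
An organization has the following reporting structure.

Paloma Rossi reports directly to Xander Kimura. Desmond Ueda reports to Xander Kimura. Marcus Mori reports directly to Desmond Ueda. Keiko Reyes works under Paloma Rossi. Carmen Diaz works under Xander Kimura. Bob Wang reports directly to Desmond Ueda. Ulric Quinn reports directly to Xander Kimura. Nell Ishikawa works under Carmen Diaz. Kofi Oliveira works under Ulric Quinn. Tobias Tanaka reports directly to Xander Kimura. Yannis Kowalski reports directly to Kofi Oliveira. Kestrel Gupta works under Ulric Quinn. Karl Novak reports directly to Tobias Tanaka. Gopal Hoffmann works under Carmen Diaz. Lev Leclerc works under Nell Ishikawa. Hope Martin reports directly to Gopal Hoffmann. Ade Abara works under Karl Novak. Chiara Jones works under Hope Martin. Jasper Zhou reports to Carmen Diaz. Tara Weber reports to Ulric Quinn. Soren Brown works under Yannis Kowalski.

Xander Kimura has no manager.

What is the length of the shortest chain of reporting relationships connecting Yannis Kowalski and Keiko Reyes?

Yannis Kowalski is 3 levels below Xander Kimura, and Keiko Reyes is 2 levels below Xander Kimura (their lowest common manager). The shortest path runs up from Yannis Kowalski to Xander Kimura and back down to Keiko Reyes: 3 + 2 = 5 links.

5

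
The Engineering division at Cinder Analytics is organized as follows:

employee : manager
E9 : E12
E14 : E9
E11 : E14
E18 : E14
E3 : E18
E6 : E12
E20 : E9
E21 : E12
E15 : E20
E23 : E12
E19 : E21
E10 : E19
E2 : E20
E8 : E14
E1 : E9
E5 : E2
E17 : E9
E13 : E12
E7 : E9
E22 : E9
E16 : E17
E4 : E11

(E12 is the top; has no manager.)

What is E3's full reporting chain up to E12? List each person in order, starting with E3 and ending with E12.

E3 reports to E18. E18 reports to E14. E14 reports to E9. E9 reports to E12. E12 is at the top.

E3 -> E18 -> E14 -> E9 -> E12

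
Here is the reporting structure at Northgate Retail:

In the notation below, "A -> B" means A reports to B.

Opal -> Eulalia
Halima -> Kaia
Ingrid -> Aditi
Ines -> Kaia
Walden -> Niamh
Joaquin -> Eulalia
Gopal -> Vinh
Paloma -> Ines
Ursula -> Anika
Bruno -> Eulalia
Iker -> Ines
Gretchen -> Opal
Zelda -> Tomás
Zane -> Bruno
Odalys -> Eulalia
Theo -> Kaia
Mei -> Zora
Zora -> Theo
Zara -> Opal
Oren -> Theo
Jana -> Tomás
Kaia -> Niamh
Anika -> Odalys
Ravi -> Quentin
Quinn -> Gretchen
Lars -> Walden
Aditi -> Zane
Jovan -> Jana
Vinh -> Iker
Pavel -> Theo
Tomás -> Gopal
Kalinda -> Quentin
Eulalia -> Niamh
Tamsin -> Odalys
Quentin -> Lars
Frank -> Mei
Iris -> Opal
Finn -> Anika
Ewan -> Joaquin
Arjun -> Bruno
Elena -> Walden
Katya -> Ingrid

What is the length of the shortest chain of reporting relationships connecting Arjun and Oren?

Arjun is 3 levels below Niamh, and Oren is 3 levels below Niamh (their lowest common manager). The shortest path runs up from Arjun to Niamh and back down to Oren: 3 + 3 = 6 links.

6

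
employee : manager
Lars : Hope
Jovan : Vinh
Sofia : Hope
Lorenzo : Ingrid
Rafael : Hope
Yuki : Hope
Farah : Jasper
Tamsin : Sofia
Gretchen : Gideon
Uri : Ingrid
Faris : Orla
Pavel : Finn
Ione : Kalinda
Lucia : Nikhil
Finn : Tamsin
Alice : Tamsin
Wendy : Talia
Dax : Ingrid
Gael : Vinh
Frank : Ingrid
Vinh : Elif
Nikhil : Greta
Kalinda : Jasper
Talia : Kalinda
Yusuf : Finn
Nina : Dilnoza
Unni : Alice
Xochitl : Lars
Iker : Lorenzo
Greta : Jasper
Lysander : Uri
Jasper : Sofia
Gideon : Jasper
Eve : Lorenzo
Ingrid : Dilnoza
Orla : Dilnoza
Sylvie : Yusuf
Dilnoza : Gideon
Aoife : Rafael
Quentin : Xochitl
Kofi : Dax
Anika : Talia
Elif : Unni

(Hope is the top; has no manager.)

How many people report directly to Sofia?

Sofia directly manages Jasper, Tamsin. That is 2 direct reports.

2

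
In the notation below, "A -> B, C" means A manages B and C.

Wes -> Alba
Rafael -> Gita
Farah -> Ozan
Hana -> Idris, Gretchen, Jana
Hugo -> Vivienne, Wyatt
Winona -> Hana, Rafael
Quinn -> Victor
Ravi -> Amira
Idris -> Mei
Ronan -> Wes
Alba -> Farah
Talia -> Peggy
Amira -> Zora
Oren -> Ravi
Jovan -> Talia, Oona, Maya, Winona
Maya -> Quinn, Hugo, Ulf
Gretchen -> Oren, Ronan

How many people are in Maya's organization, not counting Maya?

6

Maya directly manages Quinn, Hugo, Ulf. Under Quinn: Victor (1). Under Hugo: Wyatt, Vivienne (2). Ulf has no reports. So Maya's organization is 3 direct reports plus everyone under them: 2 + 3 + 1 = 6.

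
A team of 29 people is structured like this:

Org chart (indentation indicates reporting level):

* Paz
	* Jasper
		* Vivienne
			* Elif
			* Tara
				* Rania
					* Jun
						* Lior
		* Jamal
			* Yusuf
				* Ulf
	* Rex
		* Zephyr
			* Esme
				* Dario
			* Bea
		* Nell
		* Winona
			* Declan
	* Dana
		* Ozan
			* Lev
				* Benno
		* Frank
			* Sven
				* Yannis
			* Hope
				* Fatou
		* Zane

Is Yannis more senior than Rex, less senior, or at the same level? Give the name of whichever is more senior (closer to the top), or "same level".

Rex

Yannis is 4 levels below Paz; Rex is 1. Rex is higher.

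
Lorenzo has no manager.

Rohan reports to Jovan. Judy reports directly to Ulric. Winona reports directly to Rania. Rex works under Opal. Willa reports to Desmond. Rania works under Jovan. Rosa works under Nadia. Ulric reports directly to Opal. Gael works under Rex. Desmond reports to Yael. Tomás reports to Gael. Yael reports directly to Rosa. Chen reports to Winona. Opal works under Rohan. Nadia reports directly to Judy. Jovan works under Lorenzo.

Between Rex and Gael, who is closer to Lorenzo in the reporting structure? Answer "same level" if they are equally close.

Rex is 4 levels below Lorenzo; Gael is 5. Rex is higher.

Rex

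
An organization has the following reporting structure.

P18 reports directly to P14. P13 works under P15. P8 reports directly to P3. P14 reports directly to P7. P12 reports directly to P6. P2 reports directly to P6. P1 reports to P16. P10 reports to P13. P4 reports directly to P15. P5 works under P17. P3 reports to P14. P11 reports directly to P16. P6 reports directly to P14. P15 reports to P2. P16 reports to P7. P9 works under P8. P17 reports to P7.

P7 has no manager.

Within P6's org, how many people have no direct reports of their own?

3

The people in P6's organization with no one reporting to them are P12, P4, P10. That is 3.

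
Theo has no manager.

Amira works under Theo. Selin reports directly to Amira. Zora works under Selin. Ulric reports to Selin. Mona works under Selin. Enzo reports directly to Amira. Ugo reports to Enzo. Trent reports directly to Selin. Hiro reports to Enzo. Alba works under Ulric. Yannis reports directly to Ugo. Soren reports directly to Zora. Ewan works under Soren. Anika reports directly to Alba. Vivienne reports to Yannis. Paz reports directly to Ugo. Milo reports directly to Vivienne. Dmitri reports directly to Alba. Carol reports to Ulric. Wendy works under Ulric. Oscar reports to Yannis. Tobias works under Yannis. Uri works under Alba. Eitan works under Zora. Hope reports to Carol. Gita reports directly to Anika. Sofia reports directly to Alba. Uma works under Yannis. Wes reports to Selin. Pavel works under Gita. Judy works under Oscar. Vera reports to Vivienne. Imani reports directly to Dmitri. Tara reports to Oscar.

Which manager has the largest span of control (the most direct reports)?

Direct-report counts: Theo has 1; Amira has 2; Enzo has 2; Ugo has 2; Yannis has 4; Oscar has 2; Vivienne has 2; Selin has 5; Ulric has 3; Carol has 1; Alba has 4; Dmitri has 1; Anika has 1; Gita has 1; Zora has 2; Soren has 1. The largest is 5, held by Selin.

Selin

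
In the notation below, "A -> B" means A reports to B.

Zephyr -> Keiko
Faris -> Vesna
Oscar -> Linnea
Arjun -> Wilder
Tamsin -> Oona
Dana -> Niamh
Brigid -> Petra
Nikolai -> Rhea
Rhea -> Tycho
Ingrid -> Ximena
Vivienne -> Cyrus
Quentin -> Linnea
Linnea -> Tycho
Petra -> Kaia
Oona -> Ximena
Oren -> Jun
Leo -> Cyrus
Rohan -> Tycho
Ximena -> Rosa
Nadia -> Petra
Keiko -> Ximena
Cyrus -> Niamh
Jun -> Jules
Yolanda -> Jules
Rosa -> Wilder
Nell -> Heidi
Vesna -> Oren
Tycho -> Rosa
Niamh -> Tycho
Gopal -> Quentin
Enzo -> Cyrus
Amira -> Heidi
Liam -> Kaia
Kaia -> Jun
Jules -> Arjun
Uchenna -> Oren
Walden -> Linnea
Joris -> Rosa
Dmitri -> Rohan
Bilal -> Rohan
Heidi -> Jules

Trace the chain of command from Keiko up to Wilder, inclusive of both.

Keiko -> Ximena -> Rosa -> Wilder

Keiko reports to Ximena. Ximena reports to Rosa. Rosa reports to Wilder. Wilder is at the top.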